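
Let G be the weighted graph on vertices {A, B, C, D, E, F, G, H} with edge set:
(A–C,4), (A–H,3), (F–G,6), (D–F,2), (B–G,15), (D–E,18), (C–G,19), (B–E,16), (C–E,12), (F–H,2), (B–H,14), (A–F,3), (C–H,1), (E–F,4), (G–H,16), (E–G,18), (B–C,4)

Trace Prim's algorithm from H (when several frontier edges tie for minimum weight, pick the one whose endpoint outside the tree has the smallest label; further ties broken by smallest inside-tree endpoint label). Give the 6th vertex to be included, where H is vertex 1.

B

Prim, starting at H.
Step 1: cheapest edge leaving the tree is C–H (1); add C.
Step 2: cheapest edge leaving the tree is F–H (2); add F.
Step 3: cheapest edge leaving the tree is D–F (2); add D.
Step 4: cheapest edge leaving the tree is A–F (3); add A.
Step 5: cheapest edge leaving the tree is B–C (4); add B.
Step 6: cheapest edge leaving the tree is E–F (4); add E.
Step 7: cheapest edge leaving the tree is F–G (6); add G.
Vertex order: H, C, F, D, A, B, E, G. The 6th vertex is B.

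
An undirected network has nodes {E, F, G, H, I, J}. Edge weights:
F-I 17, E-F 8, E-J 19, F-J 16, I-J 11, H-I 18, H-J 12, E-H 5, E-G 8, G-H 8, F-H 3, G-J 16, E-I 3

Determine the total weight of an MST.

Prim, starting at G.
Step 1: frontier [E-G 8, G-H 8, G-J 16] → take E-G (8); add E.
Step 2: frontier [E-I 3, E-H 5, E-F 8, E-J 19, G-H 8, G-J 16] → take E-I (3); add I.
Step 3: frontier [E-H 5, E-F 8, E-J 19, G-H 8, G-J 16, I-J 11, F-I 17, H-I 18] → take E-H (5); add H.
Step 4: frontier [E-F 8, E-J 19, G-J 16, F-H 3, H-J 12, I-J 11, F-I 17] → take F-H (3); add F.
Step 5: frontier [E-J 19, F-J 16, G-J 16, H-J 12, I-J 11] → take I-J (11); add J.
MST edges: E-G, E-I, E-H, F-H, I-J; total weight 8+3+5+3+11 = 30.

30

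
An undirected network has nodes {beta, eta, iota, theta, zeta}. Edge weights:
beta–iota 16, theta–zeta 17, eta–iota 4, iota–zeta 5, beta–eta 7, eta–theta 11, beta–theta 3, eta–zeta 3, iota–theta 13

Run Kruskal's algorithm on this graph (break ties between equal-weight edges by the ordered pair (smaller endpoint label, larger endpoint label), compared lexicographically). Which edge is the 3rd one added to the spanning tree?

eta-iota

Kruskal: consider edges lightest-first.
beta–theta (3): add — endpoints in different components.
eta–zeta (3): add — endpoints in different components.
eta–iota (4): add — endpoints in different components.
iota–zeta (5): skip — zeta and iota already connected.
beta–eta (7): add — endpoints in different components.
The 3rd edge added is eta–iota.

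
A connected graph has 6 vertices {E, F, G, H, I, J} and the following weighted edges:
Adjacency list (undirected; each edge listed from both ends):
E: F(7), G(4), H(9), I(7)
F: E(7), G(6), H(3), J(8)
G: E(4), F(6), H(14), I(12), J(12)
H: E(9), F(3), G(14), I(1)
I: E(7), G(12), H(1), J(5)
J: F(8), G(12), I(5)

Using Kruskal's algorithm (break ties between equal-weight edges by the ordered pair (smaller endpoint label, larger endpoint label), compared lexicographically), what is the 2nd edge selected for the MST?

F-H

Kruskal's algorithm — process edges by increasing weight (ties by edge label):
H—I (1): add — endpoints in different components.
F—H (3): add — endpoints in different components.
E—G (4): add — endpoints in different components.
I—J (5): add — endpoints in different components.
F—G (6): add — endpoints in different components.
The 2nd edge added is F—H.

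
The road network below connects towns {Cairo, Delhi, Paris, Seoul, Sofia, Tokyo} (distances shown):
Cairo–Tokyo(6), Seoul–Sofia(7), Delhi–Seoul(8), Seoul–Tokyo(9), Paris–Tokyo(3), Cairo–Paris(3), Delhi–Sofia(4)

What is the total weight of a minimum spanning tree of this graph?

Kruskal's algorithm — process edges by increasing weight (ties by edge label):
Cairo–Paris (3): add. Components now {Seoul} {Cairo,Paris} {Sofia} {Tokyo} {Delhi}
Paris–Tokyo (3): add. Components now {Seoul} {Cairo,Paris,Tokyo} {Sofia} {Delhi}
Delhi–Sofia (4): add. Components now {Seoul} {Cairo,Paris,Tokyo} {Delhi,Sofia}
Cairo–Tokyo (6): skip — Cairo and Tokyo already connected.
Seoul–Sofia (7): add. Components now {Delhi,Seoul,Sofia} {Cairo,Paris,Tokyo}
Delhi–Seoul (8): skip — Seoul and Delhi already connected.
Seoul–Tokyo (9): add. Components now {Cairo,Delhi,Paris,Seoul,Sofia,Tokyo}
MST edges: Cairo–Paris, Paris–Tokyo, Delhi–Sofia, Seoul–Sofia, Seoul–Tokyo; total weight 3+3+4+7+9 = 26.

26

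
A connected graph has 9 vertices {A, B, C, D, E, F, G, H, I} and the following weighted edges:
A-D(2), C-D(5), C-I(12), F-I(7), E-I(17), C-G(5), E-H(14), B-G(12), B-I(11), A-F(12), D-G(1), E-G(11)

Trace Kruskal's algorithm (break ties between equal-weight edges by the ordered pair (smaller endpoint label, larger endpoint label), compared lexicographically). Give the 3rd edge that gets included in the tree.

Kruskal: consider edges lightest-first.
D-G (1): add — endpoints in different components.
A-D (2): add — endpoints in different components.
C-D (5): add — endpoints in different components.
C-G (5): skip — C and G already connected.
F-I (7): add — endpoints in different components.
B-I (11): add — endpoints in different components.
E-G (11): add — endpoints in different components.
A-F (12): add — endpoints in different components.
B-G (12): skip — B and G already connected.
C-I (12): skip — C and I already connected.
E-H (14): add — endpoints in different components.
The 3rd edge added is C-D.

C-D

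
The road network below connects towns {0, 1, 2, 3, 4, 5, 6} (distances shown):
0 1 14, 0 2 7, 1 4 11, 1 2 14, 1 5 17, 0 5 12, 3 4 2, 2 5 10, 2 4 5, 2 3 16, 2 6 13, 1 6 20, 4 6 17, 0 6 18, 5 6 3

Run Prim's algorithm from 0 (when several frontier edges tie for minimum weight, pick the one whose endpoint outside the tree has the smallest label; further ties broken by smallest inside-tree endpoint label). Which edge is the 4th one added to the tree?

2-5

Prim, starting at 0.
Step 1: cheapest edge leaving the tree is 0 2 (7); add 2.
Step 2: cheapest edge leaving the tree is 2 4 (5); add 4.
Step 3: cheapest edge leaving the tree is 3 4 (2); add 3.
Step 4: cheapest edge leaving the tree is 2 5 (10); add 5.
Step 5: cheapest edge leaving the tree is 5 6 (3); add 6.
Step 6: cheapest edge leaving the tree is 1 4 (11); add 1.
The 4th edge added is 2 5.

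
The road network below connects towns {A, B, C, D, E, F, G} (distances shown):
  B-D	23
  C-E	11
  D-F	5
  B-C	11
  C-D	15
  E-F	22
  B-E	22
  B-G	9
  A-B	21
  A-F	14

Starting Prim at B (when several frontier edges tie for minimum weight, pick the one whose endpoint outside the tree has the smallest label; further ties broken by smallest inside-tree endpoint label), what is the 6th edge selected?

A-F

Prim, starting at B.
Step 1: frontier [B-G 9, B-C 11, A-B 21, B-E 22, B-D 23] → take B-G (9); add G.
Step 2: frontier [B-C 11, A-B 21, B-E 22, B-D 23] → take B-C (11); add C.
Step 3: frontier [A-B 21, B-E 22, B-D 23, C-E 11, C-D 15] → take C-E (11); add E.
Step 4: frontier [A-B 21, B-D 23, C-D 15, E-F 22] → take C-D (15); add D.
Step 5: frontier [A-B 21, D-F 5, E-F 22] → take D-F (5); add F.
Step 6: frontier [A-B 21, A-F 14] → take A-F (14); add A.
The 6th edge added is A-F.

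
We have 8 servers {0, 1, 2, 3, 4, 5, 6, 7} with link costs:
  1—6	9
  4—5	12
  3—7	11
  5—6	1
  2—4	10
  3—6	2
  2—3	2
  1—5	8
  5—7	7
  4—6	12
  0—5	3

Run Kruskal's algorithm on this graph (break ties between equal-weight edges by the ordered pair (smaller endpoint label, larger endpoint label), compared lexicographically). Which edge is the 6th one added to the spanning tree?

1-5

Kruskal: consider edges lightest-first.
5—6 (1): add — endpoints in different components.
2—3 (2): add — endpoints in different components.
3—6 (2): add — endpoints in different components.
0—5 (3): add — endpoints in different components.
5—7 (7): add — endpoints in different components.
1—5 (8): add — endpoints in different components.
1—6 (9): skip — 1 and 6 already connected.
2—4 (10): add — endpoints in different components.
The 6th edge added is 1—5.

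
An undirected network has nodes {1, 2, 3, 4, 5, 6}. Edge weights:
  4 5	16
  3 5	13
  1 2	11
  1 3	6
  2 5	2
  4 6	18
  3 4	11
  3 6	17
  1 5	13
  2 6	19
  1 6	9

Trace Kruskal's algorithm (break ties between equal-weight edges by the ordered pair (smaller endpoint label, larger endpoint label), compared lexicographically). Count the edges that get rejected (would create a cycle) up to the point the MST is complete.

0

Kruskal: consider edges lightest-first.
2 5 (2): add — endpoints in different components.
1 3 (6): add — endpoints in different components.
1 6 (9): add — endpoints in different components.
1 2 (11): add — endpoints in different components.
3 4 (11): add — endpoints in different components.
Edges rejected before the tree was complete: 0.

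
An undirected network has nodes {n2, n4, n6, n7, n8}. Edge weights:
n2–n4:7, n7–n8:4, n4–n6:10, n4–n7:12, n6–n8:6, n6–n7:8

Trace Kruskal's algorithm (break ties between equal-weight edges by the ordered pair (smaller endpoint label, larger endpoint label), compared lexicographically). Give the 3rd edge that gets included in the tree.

Kruskal's algorithm — process edges by increasing weight (ties by edge label):
n7–n8 (4): add — endpoints in different components.
n6–n8 (6): add — endpoints in different components.
n2–n4 (7): add — endpoints in different components.
n6–n7 (8): skip — n6 and n7 already connected.
n4–n6 (10): add — endpoints in different components.
The 3rd edge added is n2–n4.

n2-n4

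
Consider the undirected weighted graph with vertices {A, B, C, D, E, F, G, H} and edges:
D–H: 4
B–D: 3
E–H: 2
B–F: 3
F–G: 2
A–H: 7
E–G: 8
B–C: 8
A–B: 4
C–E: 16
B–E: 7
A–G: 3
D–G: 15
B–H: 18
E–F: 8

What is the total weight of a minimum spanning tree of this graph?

Prim, starting at G.
Step 1: cheapest edge leaving the tree is F–G (2); add F.
Step 2: cheapest edge leaving the tree is A–G (3); add A.
Step 3: cheapest edge leaving the tree is B–F (3); add B.
Step 4: cheapest edge leaving the tree is B–D (3); add D.
Step 5: cheapest edge leaving the tree is D–H (4); add H.
Step 6: cheapest edge leaving the tree is E–H (2); add E.
Step 7: cheapest edge leaving the tree is B–C (8); add C.
MST edges: F–G, A–G, B–F, B–D, D–H, E–H, B–C; total weight 2+3+3+3+4+2+8 = 25.

25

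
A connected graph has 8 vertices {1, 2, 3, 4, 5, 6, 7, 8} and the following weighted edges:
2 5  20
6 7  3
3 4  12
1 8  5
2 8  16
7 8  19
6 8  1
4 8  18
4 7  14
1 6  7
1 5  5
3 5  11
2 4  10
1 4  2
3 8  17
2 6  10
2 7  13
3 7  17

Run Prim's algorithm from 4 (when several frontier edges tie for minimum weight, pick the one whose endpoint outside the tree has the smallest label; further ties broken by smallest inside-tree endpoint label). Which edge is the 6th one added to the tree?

Prim, starting at 4.
Step 1: cheapest edge leaving the tree is 1 4 (2); add 1.
Step 2: cheapest edge leaving the tree is 1 5 (5); add 5.
Step 3: cheapest edge leaving the tree is 1 8 (5); add 8.
Step 4: cheapest edge leaving the tree is 6 8 (1); add 6.
Step 5: cheapest edge leaving the tree is 6 7 (3); add 7.
Step 6: cheapest edge leaving the tree is 2 4 (10); add 2.
Step 7: cheapest edge leaving the tree is 3 5 (11); add 3.
The 6th edge added is 2 4.

2-4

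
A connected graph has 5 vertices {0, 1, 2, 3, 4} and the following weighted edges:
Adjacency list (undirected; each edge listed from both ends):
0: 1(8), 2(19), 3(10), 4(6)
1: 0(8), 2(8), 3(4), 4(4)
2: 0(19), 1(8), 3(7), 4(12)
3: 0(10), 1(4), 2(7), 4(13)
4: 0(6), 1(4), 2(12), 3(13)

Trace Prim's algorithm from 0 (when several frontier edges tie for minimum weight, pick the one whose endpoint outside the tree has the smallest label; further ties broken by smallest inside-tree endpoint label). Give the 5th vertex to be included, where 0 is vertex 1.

2

Prim's algorithm from 0:
Step 1: frontier [0 4 6, 0 1 8, 0 3 10, 0 2 19] → take 0 4 (6); add 4.
Step 2: frontier [0 1 8, 0 3 10, 0 2 19, 1 4 4, 2 4 12, 3 4 13] → take 1 4 (4); add 1.
Step 3: frontier [0 3 10, 0 2 19, 1 3 4, 1 2 8, 2 4 12, 3 4 13] → take 1 3 (4); add 3.
Step 4: frontier [0 2 19, 1 2 8, 2 3 7, 2 4 12] → take 2 3 (7); add 2.
Vertex order: 0, 4, 1, 3, 2. The 5th vertex is 2.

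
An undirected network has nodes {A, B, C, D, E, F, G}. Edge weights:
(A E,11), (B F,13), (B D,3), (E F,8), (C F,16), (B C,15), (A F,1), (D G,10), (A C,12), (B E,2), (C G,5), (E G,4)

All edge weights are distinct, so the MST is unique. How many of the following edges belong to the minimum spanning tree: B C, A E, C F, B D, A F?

2

Kruskal's algorithm — process edges by increasing weight (ties by edge label):
A F (1): add — endpoints in different components.
B E (2): add — endpoints in different components.
B D (3): add — endpoints in different components.
E G (4): add — endpoints in different components.
C G (5): add — endpoints in different components.
E F (8): add — endpoints in different components.
MST edge set: {A F, B E, B D, E G, C G, E F}.
Of the listed edges, {B D, A F} are in the MST → 2.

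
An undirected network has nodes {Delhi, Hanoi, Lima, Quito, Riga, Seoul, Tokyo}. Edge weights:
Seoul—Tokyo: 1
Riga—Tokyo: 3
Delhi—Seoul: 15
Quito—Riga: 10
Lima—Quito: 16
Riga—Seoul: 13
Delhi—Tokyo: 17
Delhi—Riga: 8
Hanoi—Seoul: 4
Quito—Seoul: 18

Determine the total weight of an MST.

42

Kruskal's algorithm — process edges by increasing weight (ties by edge label):
Seoul—Tokyo (1): add. Components now {Riga} {Seoul,Tokyo} {Delhi} {Quito} {Lima} {Hanoi}
Riga—Tokyo (3): add. Components now {Riga,Seoul,Tokyo} {Delhi} {Quito} {Lima} {Hanoi}
Hanoi—Seoul (4): add. Components now {Hanoi,Riga,Seoul,Tokyo} {Delhi} {Quito} {Lima}
Delhi—Riga (8): add. Components now {Delhi,Hanoi,Riga,Seoul,Tokyo} {Quito} {Lima}
Quito—Riga (10): add. Components now {Delhi,Hanoi,Quito,Riga,Seoul,Tokyo} {Lima}
Riga—Seoul (13): skip — Riga and Seoul already connected.
Delhi—Seoul (15): skip — Seoul and Delhi already connected.
Lima—Quito (16): add. Components now {Delhi,Hanoi,Lima,Quito,Riga,Seoul,Tokyo}
MST edges: Seoul—Tokyo, Riga—Tokyo, Hanoi—Seoul, Delhi—Riga, Quito—Riga, Lima—Quito; total weight 1+3+4+8+10+16 = 42.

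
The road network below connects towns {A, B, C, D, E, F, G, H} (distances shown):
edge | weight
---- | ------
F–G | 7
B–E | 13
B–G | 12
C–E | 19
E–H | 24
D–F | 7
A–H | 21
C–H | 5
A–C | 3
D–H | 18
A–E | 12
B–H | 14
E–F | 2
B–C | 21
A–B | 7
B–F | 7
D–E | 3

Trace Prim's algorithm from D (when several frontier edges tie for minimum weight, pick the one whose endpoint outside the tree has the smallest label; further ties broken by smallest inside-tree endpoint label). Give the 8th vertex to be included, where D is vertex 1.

G

Prim, starting at D.
Step 1: cheapest edge leaving the tree is D–E (3); add E.
Step 2: cheapest edge leaving the tree is E–F (2); add F.
Step 3: cheapest edge leaving the tree is B–F (7); add B.
Step 4: cheapest edge leaving the tree is A–B (7); add A.
Step 5: cheapest edge leaving the tree is A–C (3); add C.
Step 6: cheapest edge leaving the tree is C–H (5); add H.
Step 7: cheapest edge leaving the tree is F–G (7); add G.
Vertex order: D, E, F, B, A, C, H, G. The 8th vertex is G.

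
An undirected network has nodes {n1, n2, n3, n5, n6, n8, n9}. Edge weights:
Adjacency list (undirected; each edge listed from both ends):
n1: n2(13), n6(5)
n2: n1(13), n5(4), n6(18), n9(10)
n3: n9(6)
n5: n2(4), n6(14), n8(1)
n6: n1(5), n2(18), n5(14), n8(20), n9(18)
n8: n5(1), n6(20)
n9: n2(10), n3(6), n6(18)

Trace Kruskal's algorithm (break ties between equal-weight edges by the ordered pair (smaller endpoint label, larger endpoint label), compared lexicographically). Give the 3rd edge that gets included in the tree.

n1-n6

Kruskal's algorithm — process edges by increasing weight (ties by edge label):
n5–n8 (1): add — endpoints in different components.
n2–n5 (4): add — endpoints in different components.
n1–n6 (5): add — endpoints in different components.
n3–n9 (6): add — endpoints in different components.
n2–n9 (10): add — endpoints in different components.
n1–n2 (13): add — endpoints in different components.
The 3rd edge added is n1–n6.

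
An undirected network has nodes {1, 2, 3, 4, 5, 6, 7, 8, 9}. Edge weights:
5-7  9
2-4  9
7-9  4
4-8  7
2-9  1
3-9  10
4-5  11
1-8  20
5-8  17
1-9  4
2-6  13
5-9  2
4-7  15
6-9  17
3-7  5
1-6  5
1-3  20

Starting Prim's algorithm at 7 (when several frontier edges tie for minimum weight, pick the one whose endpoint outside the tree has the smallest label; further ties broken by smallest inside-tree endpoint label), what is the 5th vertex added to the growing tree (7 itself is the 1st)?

Prim's algorithm from 7:
Step 1: cheapest edge leaving the tree is 7-9 (4); add 9.
Step 2: cheapest edge leaving the tree is 2-9 (1); add 2.
Step 3: cheapest edge leaving the tree is 5-9 (2); add 5.
Step 4: cheapest edge leaving the tree is 1-9 (4); add 1.
Step 5: cheapest edge leaving the tree is 3-7 (5); add 3.
Step 6: cheapest edge leaving the tree is 1-6 (5); add 6.
Step 7: cheapest edge leaving the tree is 2-4 (9); add 4.
Step 8: cheapest edge leaving the tree is 4-8 (7); add 8.
Vertex order: 7, 9, 2, 5, 1, 3, 6, 4, 8. The 5th vertex is 1.

1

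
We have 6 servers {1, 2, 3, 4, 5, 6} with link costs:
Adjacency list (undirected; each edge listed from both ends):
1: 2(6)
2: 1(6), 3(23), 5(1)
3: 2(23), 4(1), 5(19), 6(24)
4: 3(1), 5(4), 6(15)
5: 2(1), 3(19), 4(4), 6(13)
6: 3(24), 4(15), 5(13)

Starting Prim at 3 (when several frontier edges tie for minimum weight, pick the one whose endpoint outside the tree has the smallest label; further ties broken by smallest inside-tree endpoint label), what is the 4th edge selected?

1-2

Prim, starting at 3.
Step 1: cheapest edge leaving the tree is 3–4 (1); add 4.
Step 2: cheapest edge leaving the tree is 4–5 (4); add 5.
Step 3: cheapest edge leaving the tree is 2–5 (1); add 2.
Step 4: cheapest edge leaving the tree is 1–2 (6); add 1.
Step 5: cheapest edge leaving the tree is 5–6 (13); add 6.
The 4th edge added is 1–2.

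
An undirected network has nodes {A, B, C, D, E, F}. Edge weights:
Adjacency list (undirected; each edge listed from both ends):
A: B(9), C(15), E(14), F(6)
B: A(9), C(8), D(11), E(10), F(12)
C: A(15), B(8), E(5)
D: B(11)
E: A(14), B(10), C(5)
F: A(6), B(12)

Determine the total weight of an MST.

Kruskal's algorithm — process edges by increasing weight (ties by edge label):
C–E (5): add — endpoints in different components.
A–F (6): add — endpoints in different components.
B–C (8): add — endpoints in different components.
A–B (9): add — endpoints in different components.
B–E (10): skip — B and E already connected.
B–D (11): add — endpoints in different components.
MST edges: C–E, A–F, B–C, A–B, B–D; total weight 5+6+8+9+11 = 39.

39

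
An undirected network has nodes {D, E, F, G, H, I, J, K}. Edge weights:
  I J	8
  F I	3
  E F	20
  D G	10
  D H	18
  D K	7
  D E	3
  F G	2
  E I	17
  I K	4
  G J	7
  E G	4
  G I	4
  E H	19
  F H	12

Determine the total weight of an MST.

35

Sort edges by weight, then run Kruskal:
F G (2): add — endpoints in different components.
D E (3): add — endpoints in different components.
F I (3): add — endpoints in different components.
E G (4): add — endpoints in different components.
G I (4): skip — G and I already connected.
I K (4): add — endpoints in different components.
D K (7): skip — D and K already connected.
G J (7): add — endpoints in different components.
I J (8): skip — I and J already connected.
D G (10): skip — D and G already connected.
F H (12): add — endpoints in different components.
MST edges: F G, D E, F I, E G, I K, G J, F H; total weight 2+3+3+4+4+7+12 = 35.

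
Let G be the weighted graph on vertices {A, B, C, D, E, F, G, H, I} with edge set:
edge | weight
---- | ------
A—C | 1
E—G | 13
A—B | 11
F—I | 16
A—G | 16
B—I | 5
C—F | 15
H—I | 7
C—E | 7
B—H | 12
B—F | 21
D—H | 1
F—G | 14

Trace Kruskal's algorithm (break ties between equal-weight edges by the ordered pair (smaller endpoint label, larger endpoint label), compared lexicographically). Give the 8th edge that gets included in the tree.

Kruskal's algorithm — process edges by increasing weight (ties by edge label):
A—C (1): add — endpoints in different components.
D—H (1): add — endpoints in different components.
B—I (5): add — endpoints in different components.
C—E (7): add — endpoints in different components.
H—I (7): add — endpoints in different components.
A—B (11): add — endpoints in different components.
B—H (12): skip — B and H already connected.
E—G (13): add — endpoints in different components.
F—G (14): add — endpoints in different components.
The 8th edge added is F—G.

F-G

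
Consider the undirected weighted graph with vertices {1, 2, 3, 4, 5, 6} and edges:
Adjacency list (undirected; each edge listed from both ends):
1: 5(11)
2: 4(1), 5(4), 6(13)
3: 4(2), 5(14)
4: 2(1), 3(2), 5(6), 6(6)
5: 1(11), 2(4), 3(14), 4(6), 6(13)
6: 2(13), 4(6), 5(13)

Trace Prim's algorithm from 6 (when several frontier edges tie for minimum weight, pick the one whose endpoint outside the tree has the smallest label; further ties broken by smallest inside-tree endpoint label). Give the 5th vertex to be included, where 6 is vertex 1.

Grow the tree from 6 using Prim:
Step 1: frontier [4 6 6, 2 6 13, 5 6 13] → take 4 6 (6); add 4.
Step 2: frontier [2 4 1, 3 4 2, 4 5 6, 2 6 13, 5 6 13] → take 2 4 (1); add 2.
Step 3: frontier [2 5 4, 3 4 2, 4 5 6, 5 6 13] → take 3 4 (2); add 3.
Step 4: frontier [2 5 4, 3 5 14, 4 5 6, 5 6 13] → take 2 5 (4); add 5.
Step 5: frontier [1 5 11] → take 1 5 (11); add 1.
Vertex order: 6, 4, 2, 3, 5, 1. The 5th vertex is 5.

5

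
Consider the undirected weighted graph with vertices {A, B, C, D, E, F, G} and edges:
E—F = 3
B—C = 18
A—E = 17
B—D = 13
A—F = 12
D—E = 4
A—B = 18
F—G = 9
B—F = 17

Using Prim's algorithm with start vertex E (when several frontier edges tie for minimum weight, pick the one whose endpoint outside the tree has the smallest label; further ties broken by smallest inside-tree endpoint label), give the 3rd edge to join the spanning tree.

F-G

Prim, starting at E.
Step 1: cheapest edge leaving the tree is E—F (3); add F.
Step 2: cheapest edge leaving the tree is D—E (4); add D.
Step 3: cheapest edge leaving the tree is F—G (9); add G.
Step 4: cheapest edge leaving the tree is A—F (12); add A.
Step 5: cheapest edge leaving the tree is B—D (13); add B.
Step 6: cheapest edge leaving the tree is B—C (18); add C.
The 3rd edge added is F—G.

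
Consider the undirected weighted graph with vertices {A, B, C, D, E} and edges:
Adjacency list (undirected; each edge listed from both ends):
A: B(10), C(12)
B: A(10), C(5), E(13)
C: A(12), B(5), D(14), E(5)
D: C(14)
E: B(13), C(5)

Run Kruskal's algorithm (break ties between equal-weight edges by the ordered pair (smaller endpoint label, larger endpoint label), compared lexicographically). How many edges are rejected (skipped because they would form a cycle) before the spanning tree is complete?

Kruskal's algorithm — process edges by increasing weight (ties by edge label):
B-C (5): add. Components now {A} {B,C} {D} {E}
C-E (5): add. Components now {A} {B,C,E} {D}
A-B (10): add. Components now {A,B,C,E} {D}
A-C (12): skip — A and C already connected.
B-E (13): skip — B and E already connected.
C-D (14): add. Components now {A,B,C,D,E}
Edges rejected before the tree was complete: 2.

2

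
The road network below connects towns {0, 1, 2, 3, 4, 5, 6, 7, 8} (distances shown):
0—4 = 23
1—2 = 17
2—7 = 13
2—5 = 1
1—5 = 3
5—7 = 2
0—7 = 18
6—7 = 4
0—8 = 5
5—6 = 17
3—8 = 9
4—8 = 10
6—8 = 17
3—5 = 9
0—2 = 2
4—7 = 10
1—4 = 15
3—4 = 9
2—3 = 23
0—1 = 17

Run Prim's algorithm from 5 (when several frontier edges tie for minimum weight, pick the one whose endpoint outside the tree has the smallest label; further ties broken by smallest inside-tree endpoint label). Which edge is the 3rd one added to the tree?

5-7

Prim's algorithm from 5:
Step 1: cheapest edge leaving the tree is 2—5 (1); add 2.
Step 2: cheapest edge leaving the tree is 0—2 (2); add 0.
Step 3: cheapest edge leaving the tree is 5—7 (2); add 7.
Step 4: cheapest edge leaving the tree is 1—5 (3); add 1.
Step 5: cheapest edge leaving the tree is 6—7 (4); add 6.
Step 6: cheapest edge leaving the tree is 0—8 (5); add 8.
Step 7: cheapest edge leaving the tree is 3—5 (9); add 3.
Step 8: cheapest edge leaving the tree is 3—4 (9); add 4.
The 3rd edge added is 5—7.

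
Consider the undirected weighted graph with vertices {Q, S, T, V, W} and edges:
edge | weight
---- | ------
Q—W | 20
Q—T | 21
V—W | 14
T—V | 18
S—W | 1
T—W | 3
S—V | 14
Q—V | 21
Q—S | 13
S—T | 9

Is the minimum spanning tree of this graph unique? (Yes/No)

No

Sort edges by weight, then run Kruskal:
S—W (1): add. Components now {Q} {S,W} {T} {V}
T—W (3): add. Components now {Q} {S,T,W} {V}
S—T (9): skip — T and S already connected.
Q—S (13): add. Components now {Q,S,T,W} {V}
S—V (14): add. Components now {Q,S,T,V,W}
Non-tree edge V—W has weight 14, equal to the heaviest edge on its tree cycle — swapping gives another MST of the same weight. Not unique.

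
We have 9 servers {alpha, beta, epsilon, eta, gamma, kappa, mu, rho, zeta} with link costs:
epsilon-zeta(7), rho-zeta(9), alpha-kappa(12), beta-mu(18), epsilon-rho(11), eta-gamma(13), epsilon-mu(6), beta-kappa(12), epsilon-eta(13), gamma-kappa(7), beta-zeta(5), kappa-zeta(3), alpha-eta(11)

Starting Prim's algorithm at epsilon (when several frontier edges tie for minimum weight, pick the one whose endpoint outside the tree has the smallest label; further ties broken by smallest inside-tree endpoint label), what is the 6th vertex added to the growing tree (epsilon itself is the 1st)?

Prim, starting at epsilon.
Step 1: frontier [epsilon-mu 6, epsilon-zeta 7, epsilon-rho 11, epsilon-eta 13] → take epsilon-mu (6); add mu.
Step 2: frontier [epsilon-zeta 7, epsilon-rho 11, epsilon-eta 13, beta-mu 18] → take epsilon-zeta (7); add zeta.
Step 3: frontier [epsilon-rho 11, epsilon-eta 13, beta-mu 18, kappa-zeta 3, beta-zeta 5, rho-zeta 9] → take kappa-zeta (3); add kappa.
Step 4: frontier [epsilon-rho 11, epsilon-eta 13, gamma-kappa 7, alpha-kappa 12, beta-kappa 12, beta-mu 18, beta-zeta 5, rho-zeta 9] → take beta-zeta (5); add beta.
Step 5: frontier [epsilon-rho 11, epsilon-eta 13, gamma-kappa 7, alpha-kappa 12, rho-zeta 9] → take gamma-kappa (7); add gamma.
Step 6: frontier [epsilon-rho 11, epsilon-eta 13, eta-gamma 13, alpha-kappa 12, rho-zeta 9] → take rho-zeta (9); add rho.
Step 7: frontier [epsilon-eta 13, eta-gamma 13, alpha-kappa 12] → take alpha-kappa (12); add alpha.
Step 8: frontier [alpha-eta 11, epsilon-eta 13, eta-gamma 13] → take alpha-eta (11); add eta.
Vertex order: epsilon, mu, zeta, kappa, beta, gamma, rho, alpha, eta. The 6th vertex is gamma.

gamma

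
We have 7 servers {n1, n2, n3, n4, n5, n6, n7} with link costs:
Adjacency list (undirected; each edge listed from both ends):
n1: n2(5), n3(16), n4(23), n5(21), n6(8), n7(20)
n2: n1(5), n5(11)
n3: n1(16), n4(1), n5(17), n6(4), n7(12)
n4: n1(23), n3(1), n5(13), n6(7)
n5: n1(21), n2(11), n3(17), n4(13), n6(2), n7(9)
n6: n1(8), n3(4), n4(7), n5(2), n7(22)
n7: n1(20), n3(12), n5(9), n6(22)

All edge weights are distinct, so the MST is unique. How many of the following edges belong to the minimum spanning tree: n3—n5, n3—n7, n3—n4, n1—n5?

1

Sort edges by weight, then run Kruskal:
n3—n4 (1): add. Components now {n2} {n1} {n6} {n3,n4} {n7} {n5}
n5—n6 (2): add. Components now {n2} {n1} {n5,n6} {n3,n4} {n7}
n3—n6 (4): add. Components now {n2} {n1} {n3,n4,n5,n6} {n7}
n1—n2 (5): add. Components now {n1,n2} {n3,n4,n5,n6} {n7}
n4—n6 (7): skip — n6 and n4 already connected.
n1—n6 (8): add. Components now {n1,n2,n3,n4,n5,n6} {n7}
n5—n7 (9): add. Components now {n1,n2,n3,n4,n5,n6,n7}
MST edge set: {n3—n4, n5—n6, n3—n6, n1—n2, n1—n6, n5—n7}.
Of the listed edges, {n3—n4} are in the MST → 1.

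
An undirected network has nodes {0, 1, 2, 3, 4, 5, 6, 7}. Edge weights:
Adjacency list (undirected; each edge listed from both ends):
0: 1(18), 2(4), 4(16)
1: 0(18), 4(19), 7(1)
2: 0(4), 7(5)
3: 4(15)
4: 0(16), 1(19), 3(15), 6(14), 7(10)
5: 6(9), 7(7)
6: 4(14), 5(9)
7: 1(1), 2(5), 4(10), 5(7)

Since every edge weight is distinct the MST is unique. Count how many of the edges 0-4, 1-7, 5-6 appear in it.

2

Kruskal's algorithm — process edges by increasing weight (ties by edge label):
1-7 (1): add — endpoints in different components.
0-2 (4): add — endpoints in different components.
2-7 (5): add — endpoints in different components.
5-7 (7): add — endpoints in different components.
5-6 (9): add — endpoints in different components.
4-7 (10): add — endpoints in different components.
4-6 (14): skip — 4 and 6 already connected.
3-4 (15): add — endpoints in different components.
MST edge set: {1-7, 0-2, 2-7, 5-7, 5-6, 4-7, 3-4}.
Of the listed edges, {1-7, 5-6} are in the MST → 2.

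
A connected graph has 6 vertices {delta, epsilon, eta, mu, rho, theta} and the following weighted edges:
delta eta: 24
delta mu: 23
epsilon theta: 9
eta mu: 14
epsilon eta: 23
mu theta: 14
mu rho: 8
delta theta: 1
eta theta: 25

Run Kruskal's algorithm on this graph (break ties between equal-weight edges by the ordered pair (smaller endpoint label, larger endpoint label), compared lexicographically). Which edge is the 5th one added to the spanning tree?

mu-theta

Sort edges by weight, then run Kruskal:
delta theta (1): add. Components now {delta,theta} {epsilon} {mu} {rho} {eta}
mu rho (8): add. Components now {delta,theta} {epsilon} {mu,rho} {eta}
epsilon theta (9): add. Components now {delta,epsilon,theta} {mu,rho} {eta}
eta mu (14): add. Components now {delta,epsilon,theta} {eta,mu,rho}
mu theta (14): add. Components now {delta,epsilon,eta,mu,rho,theta}
The 5th edge added is mu theta.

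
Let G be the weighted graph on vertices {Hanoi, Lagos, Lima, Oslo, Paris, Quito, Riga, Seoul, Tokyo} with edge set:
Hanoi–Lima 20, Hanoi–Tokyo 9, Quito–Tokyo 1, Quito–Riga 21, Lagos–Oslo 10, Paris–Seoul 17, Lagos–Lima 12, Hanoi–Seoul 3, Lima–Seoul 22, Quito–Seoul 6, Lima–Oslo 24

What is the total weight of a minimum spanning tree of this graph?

90

Grow the tree from Tokyo using Prim:
Step 1: frontier [Quito–Tokyo 1, Hanoi–Tokyo 9] → take Quito–Tokyo (1); add Quito.
Step 2: frontier [Quito–Seoul 6, Quito–Riga 21, Hanoi–Tokyo 9] → take Quito–Seoul (6); add Seoul.
Step 3: frontier [Quito–Riga 21, Hanoi–Seoul 3, Paris–Seoul 17, Lima–Seoul 22, Hanoi–Tokyo 9] → take Hanoi–Seoul (3); add Hanoi.
Step 4: frontier [Hanoi–Lima 20, Quito–Riga 21, Paris–Seoul 17, Lima–Seoul 22] → take Paris–Seoul (17); add Paris.
Step 5: frontier [Hanoi–Lima 20, Quito–Riga 21, Lima–Seoul 22] → take Hanoi–Lima (20); add Lima.
Step 6: frontier [Lagos–Lima 12, Lima–Oslo 24, Quito–Riga 21] → take Lagos–Lima (12); add Lagos.
Step 7: frontier [Lagos–Oslo 10, Lima–Oslo 24, Quito–Riga 21] → take Lagos–Oslo (10); add Oslo.
Step 8: frontier [Quito–Riga 21] → take Quito–Riga (21); add Riga.
MST edges: Quito–Tokyo, Quito–Seoul, Hanoi–Seoul, Paris–Seoul, Hanoi–Lima, Lagos–Lima, Lagos–Oslo, Quito–Riga; total weight 1+6+3+17+20+12+10+21 = 90.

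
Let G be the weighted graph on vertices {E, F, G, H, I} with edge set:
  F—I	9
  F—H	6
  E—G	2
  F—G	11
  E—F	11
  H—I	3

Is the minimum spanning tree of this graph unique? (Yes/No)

No

Kruskal: consider edges lightest-first.
E—G (2): add. Components now {E,G} {F} {H} {I}
H—I (3): add. Components now {E,G} {F} {H,I}
F—H (6): add. Components now {E,G} {F,H,I}
F—I (9): skip — F and I already connected.
E—F (11): add. Components now {E,F,G,H,I}
Non-tree edge F—G has weight 11, equal to the heaviest edge on its tree cycle — swapping gives another MST of the same weight. Not unique.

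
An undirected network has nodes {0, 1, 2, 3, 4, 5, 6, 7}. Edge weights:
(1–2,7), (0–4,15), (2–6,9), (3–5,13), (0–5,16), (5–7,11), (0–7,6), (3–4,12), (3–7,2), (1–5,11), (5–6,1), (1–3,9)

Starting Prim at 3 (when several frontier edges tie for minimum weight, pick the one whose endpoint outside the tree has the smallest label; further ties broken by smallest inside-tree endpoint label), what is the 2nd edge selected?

0-7

Grow the tree from 3 using Prim:
Step 1: frontier [3–7 2, 1–3 9, 3–4 12, 3–5 13] → take 3–7 (2); add 7.
Step 2: frontier [1–3 9, 3–4 12, 3–5 13, 0–7 6, 5–7 11] → take 0–7 (6); add 0.
Step 3: frontier [0–4 15, 0–5 16, 1–3 9, 3–4 12, 3–5 13, 5–7 11] → take 1–3 (9); add 1.
Step 4: frontier [0–4 15, 0–5 16, 1–2 7, 1–5 11, 3–4 12, 3–5 13, 5–7 11] → take 1–2 (7); add 2.
Step 5: frontier [0–4 15, 0–5 16, 1–5 11, 2–6 9, 3–4 12, 3–5 13, 5–7 11] → take 2–6 (9); add 6.
Step 6: frontier [0–4 15, 0–5 16, 1–5 11, 3–4 12, 3–5 13, 5–6 1, 5–7 11] → take 5–6 (1); add 5.
Step 7: frontier [0–4 15, 3–4 12] → take 3–4 (12); add 4.
The 2nd edge added is 0–7.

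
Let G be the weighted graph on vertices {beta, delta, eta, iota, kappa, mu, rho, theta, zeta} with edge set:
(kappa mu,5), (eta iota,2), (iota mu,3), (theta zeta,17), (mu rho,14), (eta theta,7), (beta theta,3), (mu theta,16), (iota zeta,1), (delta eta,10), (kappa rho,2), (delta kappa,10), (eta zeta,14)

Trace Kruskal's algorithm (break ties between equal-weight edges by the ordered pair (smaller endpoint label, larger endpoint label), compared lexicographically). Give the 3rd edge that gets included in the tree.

Kruskal: consider edges lightest-first.
iota zeta (1): add — endpoints in different components.
eta iota (2): add — endpoints in different components.
kappa rho (2): add — endpoints in different components.
beta theta (3): add — endpoints in different components.
iota mu (3): add — endpoints in different components.
kappa mu (5): add — endpoints in different components.
eta theta (7): add — endpoints in different components.
delta eta (10): add — endpoints in different components.
The 3rd edge added is kappa rho.

kappa-rho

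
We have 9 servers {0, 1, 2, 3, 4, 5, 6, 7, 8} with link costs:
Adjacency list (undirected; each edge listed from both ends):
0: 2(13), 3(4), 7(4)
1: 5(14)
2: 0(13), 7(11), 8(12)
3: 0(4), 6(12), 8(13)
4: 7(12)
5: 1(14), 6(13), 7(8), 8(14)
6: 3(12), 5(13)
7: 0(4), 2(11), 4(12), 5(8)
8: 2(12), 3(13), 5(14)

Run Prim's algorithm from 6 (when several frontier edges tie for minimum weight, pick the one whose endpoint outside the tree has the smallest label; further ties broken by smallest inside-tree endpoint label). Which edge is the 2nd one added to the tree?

0-3

Grow the tree from 6 using Prim:
Step 1: frontier [3 6 12, 5 6 13] → take 3 6 (12); add 3.
Step 2: frontier [0 3 4, 3 8 13, 5 6 13] → take 0 3 (4); add 0.
Step 3: frontier [0 7 4, 0 2 13, 3 8 13, 5 6 13] → take 0 7 (4); add 7.
Step 4: frontier [0 2 13, 3 8 13, 5 6 13, 5 7 8, 2 7 11, 4 7 12] → take 5 7 (8); add 5.
Step 5: frontier [0 2 13, 3 8 13, 1 5 14, 5 8 14, 2 7 11, 4 7 12] → take 2 7 (11); add 2.
Step 6: frontier [2 8 12, 3 8 13, 1 5 14, 5 8 14, 4 7 12] → take 4 7 (12); add 4.
Step 7: frontier [2 8 12, 3 8 13, 1 5 14, 5 8 14] → take 2 8 (12); add 8.
Step 8: frontier [1 5 14] → take 1 5 (14); add 1.
The 2nd edge added is 0 3.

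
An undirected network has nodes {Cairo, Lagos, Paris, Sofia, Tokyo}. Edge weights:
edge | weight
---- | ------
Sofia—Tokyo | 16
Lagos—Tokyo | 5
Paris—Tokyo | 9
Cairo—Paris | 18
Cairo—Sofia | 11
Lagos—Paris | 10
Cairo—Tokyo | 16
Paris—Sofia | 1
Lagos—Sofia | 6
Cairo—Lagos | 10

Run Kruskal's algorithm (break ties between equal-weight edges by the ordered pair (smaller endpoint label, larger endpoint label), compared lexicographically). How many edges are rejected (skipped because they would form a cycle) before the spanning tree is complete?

Sort edges by weight, then run Kruskal:
Paris—Sofia (1): add — endpoints in different components.
Lagos—Tokyo (5): add — endpoints in different components.
Lagos—Sofia (6): add — endpoints in different components.
Paris—Tokyo (9): skip — Tokyo and Paris already connected.
Cairo—Lagos (10): add — endpoints in different components.
Edges rejected before the tree was complete: 1.

1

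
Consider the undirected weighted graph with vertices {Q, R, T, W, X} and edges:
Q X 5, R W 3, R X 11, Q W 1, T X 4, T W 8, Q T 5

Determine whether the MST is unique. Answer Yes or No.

No

Sort edges by weight, then run Kruskal:
Q W (1): add — endpoints in different components.
R W (3): add — endpoints in different components.
T X (4): add — endpoints in different components.
Q T (5): add — endpoints in different components.
Non-tree edge Q X has weight 5, equal to the heaviest edge on its tree cycle — swapping gives another MST of the same weight. Not unique.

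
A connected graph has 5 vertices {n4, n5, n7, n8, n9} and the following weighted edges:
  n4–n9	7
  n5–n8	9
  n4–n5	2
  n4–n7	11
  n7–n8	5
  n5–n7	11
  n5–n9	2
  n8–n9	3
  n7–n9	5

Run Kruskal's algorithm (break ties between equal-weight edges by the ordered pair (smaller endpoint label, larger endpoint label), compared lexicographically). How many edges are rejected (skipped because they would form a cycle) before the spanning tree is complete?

Sort edges by weight, then run Kruskal:
n4–n5 (2): add — endpoints in different components.
n5–n9 (2): add — endpoints in different components.
n8–n9 (3): add — endpoints in different components.
n7–n8 (5): add — endpoints in different components.
Edges rejected before the tree was complete: 0.

0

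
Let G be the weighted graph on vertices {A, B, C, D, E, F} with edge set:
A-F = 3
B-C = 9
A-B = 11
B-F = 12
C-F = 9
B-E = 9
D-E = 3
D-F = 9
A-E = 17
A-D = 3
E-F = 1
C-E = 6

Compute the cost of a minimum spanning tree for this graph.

22

Grow the tree from E using Prim:
Step 1: frontier [E-F 1, D-E 3, C-E 6, B-E 9, A-E 17] → take E-F (1); add F.
Step 2: frontier [D-E 3, C-E 6, B-E 9, A-E 17, A-F 3, C-F 9, D-F 9, B-F 12] → take A-F (3); add A.
Step 3: frontier [A-D 3, A-B 11, D-E 3, C-E 6, B-E 9, C-F 9, D-F 9, B-F 12] → take A-D (3); add D.
Step 4: frontier [A-B 11, C-E 6, B-E 9, C-F 9, B-F 12] → take C-E (6); add C.
Step 5: frontier [A-B 11, B-C 9, B-E 9, B-F 12] → take B-C (9); add B.
MST edges: E-F, A-F, A-D, C-E, B-C; total weight 1+3+3+6+9 = 22.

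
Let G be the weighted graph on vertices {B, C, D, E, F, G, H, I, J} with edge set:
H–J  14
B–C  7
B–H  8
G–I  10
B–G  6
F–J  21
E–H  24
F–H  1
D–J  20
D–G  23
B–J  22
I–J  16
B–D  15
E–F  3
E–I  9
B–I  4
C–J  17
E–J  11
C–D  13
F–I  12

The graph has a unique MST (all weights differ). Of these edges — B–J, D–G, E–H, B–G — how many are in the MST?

Kruskal's algorithm — process edges by increasing weight (ties by edge label):
F–H (1): add — endpoints in different components.
E–F (3): add — endpoints in different components.
B–I (4): add — endpoints in different components.
B–G (6): add — endpoints in different components.
B–C (7): add — endpoints in different components.
B–H (8): add — endpoints in different components.
E–I (9): skip — E and I already connected.
G–I (10): skip — G and I already connected.
E–J (11): add — endpoints in different components.
F–I (12): skip — F and I already connected.
C–D (13): add — endpoints in different components.
MST edge set: {F–H, E–F, B–I, B–G, B–C, B–H, E–J, C–D}.
Of the listed edges, {B–G} are in the MST → 1.

1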